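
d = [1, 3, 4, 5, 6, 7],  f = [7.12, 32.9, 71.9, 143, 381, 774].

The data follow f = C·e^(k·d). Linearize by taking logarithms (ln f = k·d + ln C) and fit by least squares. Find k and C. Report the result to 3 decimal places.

k = 0.785, C = 3.142

With ln fᵢ as the transformed response and dᵢ as the regressor:
Σd = 26.0000, Σ(d)² = 136.0000, Σln f = 27.2889, Σd·ln f = 136.5765.
Equations: 136.0000·k + 26.0000·ln C = 136.5765;  26.0000·k + 6·ln C = 27.2889.
Solving (det = 140.0000): k = 0.78534, ln C = 1.14499, so C = exp(1.14499) = 3.14242.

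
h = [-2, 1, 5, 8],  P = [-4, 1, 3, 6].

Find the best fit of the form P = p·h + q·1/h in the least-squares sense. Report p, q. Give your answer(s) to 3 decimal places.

p = 0.718, q = 1.133

With design matrix M, MᵀM = [[94, 4]; [4, 2089/1600]] and MᵀP = [72, 87/20]ᵀ.
Determinant 94·(2089/1600) − 4² = 85383/800.
p = (72·(2089/1600) − 4·(87/20))/(85383/800) = 20428/28461; q = (94·(87/20) − 4·72)/(85383/800) = 32240/28461.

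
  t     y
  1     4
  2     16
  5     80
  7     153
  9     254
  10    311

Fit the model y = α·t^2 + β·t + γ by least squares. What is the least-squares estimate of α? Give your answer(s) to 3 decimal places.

Forming AᵀA = [[19604, 2206, 260]; [2206, 260, 34]; [260, 34, 6]] and Aᵀy = [61239, 6903, 818]ᵀ gives AᵀA·[α, β, γ]ᵀ = Aᵀy.
Solving the 3×3 system (Gaussian elimination) gives α = 3762/1229, β = 911/2458, γ = 3905/2458.

α = 3.061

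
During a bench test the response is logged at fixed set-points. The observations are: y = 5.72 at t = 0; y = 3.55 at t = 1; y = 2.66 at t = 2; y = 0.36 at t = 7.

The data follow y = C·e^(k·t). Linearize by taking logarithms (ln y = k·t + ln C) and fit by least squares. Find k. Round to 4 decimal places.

k = -0.3913

With ln yᵢ as the transformed response and tᵢ as the regressor:
Σt = 10.0000, Σ(t)² = 54.0000, Σln y = 2.9676, Σt·ln y = -3.9280.
Equations: 54.0000·k + 10.0000·ln C = -3.9280;  10.0000·k + 4·ln C = 2.9676.
Slope k = (n·Σt·ln y − Σt·Σln y)/(n·Σ(t)² − (Σt)²) = (4·-3.9280 − 10.0000·2.9676)/116.0000 = -0.39127; ln C = (Σln y − k·Σt)/n = 1.72008.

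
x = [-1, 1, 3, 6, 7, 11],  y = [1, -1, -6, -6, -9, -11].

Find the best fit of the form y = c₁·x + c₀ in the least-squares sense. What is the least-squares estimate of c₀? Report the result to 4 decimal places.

c₀ = -0.8098

Entries of MᵀM: Σx·x = 217, Σx = 27, Σ1 = 6.
And Σx·y = -240, Σy = -32.
Normal equations: [[217, 27]; [27, 6]]·[c₁, c₀]ᵀ = [-240, -32]ᵀ.
Δ = 217·6 − 27² = 573.
c₁ = ((-240)·6 − 27·(-32))/573 = -192/191; c₀ = (217·(-32) − 27·(-240))/573 = -464/573.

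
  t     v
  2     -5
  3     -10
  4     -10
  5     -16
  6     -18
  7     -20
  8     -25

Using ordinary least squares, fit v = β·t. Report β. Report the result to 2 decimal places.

The normal system AᵀA·[β]ᵀ = Aᵀv is [[203]]·[β]ᵀ = [-608]ᵀ.
Hence β = -608 / 203 ≈ -2.99507.

β = -3.00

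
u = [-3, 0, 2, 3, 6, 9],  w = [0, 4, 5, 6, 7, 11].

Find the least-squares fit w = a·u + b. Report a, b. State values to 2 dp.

The normal system MᵀM·[a, b]ᵀ = Mᵀw is [[139, 17]; [17, 6]]·[a, b]ᵀ = [169, 33]ᵀ.
det = 139·6 − 17² = 545.
a = (169·6 − 17·33)/545 = 453/545; b = (139·33 − 17·169)/545 = 1714/545.

a = 0.83, b = 3.14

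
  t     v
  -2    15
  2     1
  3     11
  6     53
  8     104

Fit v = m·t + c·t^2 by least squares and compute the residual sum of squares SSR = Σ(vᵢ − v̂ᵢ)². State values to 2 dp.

Entries of AᵀA: Σt·t = 117, Σt·t^2 = 755, Σt^2·t^2 = 5505.
Right-hand side: Σt·v = 1155, Σt^2·v = 8727.
So AᵀA·[m, c]ᵀ = Aᵀv: [[117, 755]; [755, 5505]]·[m, c]ᵀ = [1155, 8727]ᵀ.
Determinant 117·5505 − 755² = 74060.
m = (1155·5505 − 755·8727)/74060 = -23061/7406; c = (117·8727 − 755·1155)/74060 = 74517/37030.
Residuals: 582/805, -15214/18515, 41296/18515, -14096/18515, 2236/18515; SSR = 125288/18515.

SSR = 6.77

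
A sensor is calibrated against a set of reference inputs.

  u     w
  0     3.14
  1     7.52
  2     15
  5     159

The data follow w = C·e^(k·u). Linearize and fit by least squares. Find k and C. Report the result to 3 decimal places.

With ln wᵢ as the transformed response and uᵢ as the regressor:
Over the data: Σu = 8.0000, Σ(u)² = 30.0000, Σln w = 10.9387, Σu·ln w = 32.7782.
Normal system: [[30.0000, 8.0000]; [8.0000, 4]]·[k, ln C]ᵀ = [32.7782, 10.9387]ᵀ.
Slope k = (n·Σu·ln w − Σu·Σln w)/(n·Σ(u)² − (Σu)²) = (4·32.7782 − 8.0000·10.9387)/56.0000 = 0.77862; ln C = (Σln w − k·Σu)/n = 1.17744, so C = exp(1.17744) = 3.24606.

k = 0.779, C = 3.246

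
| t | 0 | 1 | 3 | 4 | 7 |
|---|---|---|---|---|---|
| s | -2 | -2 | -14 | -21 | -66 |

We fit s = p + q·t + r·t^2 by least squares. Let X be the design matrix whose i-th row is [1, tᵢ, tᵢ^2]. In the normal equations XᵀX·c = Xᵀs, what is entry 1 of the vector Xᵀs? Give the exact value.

-105

Entry 1 ↔ basis 1, so (Xᵀs)_{1} = Σᵢ sᵢ = (1)·(-2) + (1)·(-2) + (1)·(-14) + (1)·(-21) + (1)·(-66) = -105.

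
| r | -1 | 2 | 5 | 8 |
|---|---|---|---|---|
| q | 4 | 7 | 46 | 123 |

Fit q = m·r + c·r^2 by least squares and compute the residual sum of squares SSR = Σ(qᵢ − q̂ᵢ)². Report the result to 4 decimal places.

MᵀM·[m, c]ᵀ = Mᵀq reads: 94·m + 644·c = 1224;  644·m + 4738·c = 9054.
(Σr·r = 94, Σr·r^2 = 644, Σr^2·r^2 = 4738, Σr·q = 1224, Σr^2·q = 9054.)
Δ = 94·4738 − 644² = 30636.
m = (1224·4738 − 644·9054)/30636 = -38/37; c = (94·9054 − 644·1224)/30636 = 1745/851.
Residuals: 785/851, 725/851, -109/851, -15/851; SSR = 1356/851.

SSR = 1.5934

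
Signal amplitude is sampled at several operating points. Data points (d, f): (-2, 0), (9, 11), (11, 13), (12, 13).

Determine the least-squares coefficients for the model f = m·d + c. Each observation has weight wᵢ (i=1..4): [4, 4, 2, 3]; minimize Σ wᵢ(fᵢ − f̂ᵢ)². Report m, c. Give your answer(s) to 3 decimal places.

m = 0.964, c = 2.009

From the data, Σwᵢ·d·d = 1014, Σwᵢ·d = 86, Σwᵢ·1 = 13.
Moment sums: Σwᵢ·d·f = 1150, Σwᵢ·f = 109.
So MᵀWM·[m, c]ᵀ = MᵀWf: [[1014, 86]; [86, 13]]·[m, c]ᵀ = [1150, 109]ᵀ.
Eliminating c: 13·(row 1) − 86·(row 2) gives 5786·m = 13·1150 − 86·109 = 5576, so m = 2788/2893.
Then c = (109 − 86·(2788/2893))/13 = 5813/2893.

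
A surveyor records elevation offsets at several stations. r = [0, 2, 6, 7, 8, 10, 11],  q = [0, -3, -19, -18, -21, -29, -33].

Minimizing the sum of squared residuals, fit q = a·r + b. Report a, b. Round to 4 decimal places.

Setting ∂/∂a … = 0 gives: 374·a + 44·b = -1067;  44·a + 7·b = -123.
(Σr·r = 374, Σr = 44, Σ1 = 7, Σr·q = -1067, Σq = -123.)
Eliminating b: 7·(row 1) − 44·(row 2) gives 682·a = 7·(-1067) − 44·(-123) = -2057, so a = -187/62.
Then b = ((-123) − 44·(-187/62))/7 = 43/31.

a = -3.0161, b = 1.3871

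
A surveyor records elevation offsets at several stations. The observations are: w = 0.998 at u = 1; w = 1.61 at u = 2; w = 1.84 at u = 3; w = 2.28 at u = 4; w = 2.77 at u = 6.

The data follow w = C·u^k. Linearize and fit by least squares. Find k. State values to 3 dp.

With ln wᵢ as the transformed response and ln uᵢ as the regressor:
AᵀA = [[6.8196, 4.9698]; [4.9698, 5]], rhs = [3.9681, 2.9270]ᵀ  (here Σln u = 4.9698, Σ(ln u)² = 6.8196, Σln w = 2.9270, Σln u·ln w = 3.9681).
Slope k = (n·Σln u·ln w − Σln u·Σln w)/(n·Σ(ln u)² − (Σln u)²) = (5·3.9681 − 4.9698·2.9270)/9.3990 = 0.56321; ln C = (Σln w − k·Σln u)/n = 0.02559.

k = 0.563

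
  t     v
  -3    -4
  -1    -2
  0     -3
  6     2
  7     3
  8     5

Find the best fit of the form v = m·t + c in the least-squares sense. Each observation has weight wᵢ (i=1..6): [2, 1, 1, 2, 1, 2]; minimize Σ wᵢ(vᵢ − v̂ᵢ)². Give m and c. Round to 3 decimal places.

With design matrix A, AᵀWA = [[268, 28]; [28, 9]] and AᵀWv = [151, 4]ᵀ.
Δ = 268·9 − 28² = 1628.
m = (151·9 − 28·4)/1628 = 1247/1628; c = (268·4 − 28·151)/1628 = -789/407.

m = 0.766, c = -1.939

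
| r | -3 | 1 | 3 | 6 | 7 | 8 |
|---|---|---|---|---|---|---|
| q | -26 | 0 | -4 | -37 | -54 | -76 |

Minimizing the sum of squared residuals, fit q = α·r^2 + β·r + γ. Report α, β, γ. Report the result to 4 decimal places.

α = -1.6127, β = 3.6153, γ = -0.9332

Forming XᵀX = [[7956, 1072, 168]; [1072, 168, 22]; [168, 22, 6]] and Xᵀq = [-9112, -1142, -197]ᵀ gives XᵀX·[α, β, γ]ᵀ = Xᵀq.
Inverting the 3×3 Gram matrix, [α, β, γ]ᵀ = [-46006/28527, 68755/19018, -26621/28527]ᵀ.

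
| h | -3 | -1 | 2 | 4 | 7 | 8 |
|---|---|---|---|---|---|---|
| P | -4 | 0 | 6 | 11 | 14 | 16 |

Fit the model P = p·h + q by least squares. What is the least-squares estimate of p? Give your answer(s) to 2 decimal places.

Sums needed: Σh·h = 143, Σh = 17, Σ1 = 6.
Right-hand side: Σh·P = 294, ΣP = 43.
AᵀA·[p, q]ᵀ = AᵀP becomes [[143, 17]; [17, 6]]·[p, q]ᵀ = [294, 43]ᵀ.
Eliminating q: 6·(row 1) − 17·(row 2) gives 569·p = 6·294 − 17·43 = 1033, so p = 1033/569.
Then q = (43 − 17·(1033/569))/6 = 1151/569.

p = 1.82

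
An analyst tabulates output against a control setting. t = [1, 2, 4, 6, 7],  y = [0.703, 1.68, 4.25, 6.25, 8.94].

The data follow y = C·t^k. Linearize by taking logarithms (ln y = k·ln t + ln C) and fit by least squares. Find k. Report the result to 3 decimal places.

k = 1.275

With ln yᵢ as the transformed response and ln tᵢ as the regressor:
Sums: Σln t = 5.8171, Σ(ln t)² = 9.3992, Σln y = 5.6364, Σln t·ln y = 9.9116.
Normal system: [[9.3992, 5.8171]; [5.8171, 5]]·[k, ln C]ᵀ = [9.9116, 5.6364]ᵀ.
Solving (det = 13.1574): k = 1.27458, ln C = -0.35559.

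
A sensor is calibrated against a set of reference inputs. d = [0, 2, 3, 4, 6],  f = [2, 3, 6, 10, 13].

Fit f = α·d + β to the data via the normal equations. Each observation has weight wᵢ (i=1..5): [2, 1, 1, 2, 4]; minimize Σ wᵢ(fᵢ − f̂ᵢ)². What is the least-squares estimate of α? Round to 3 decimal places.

α = 1.948

Setting ∂/∂α … = 0 gives: 189·α + 37·β = 416;  37·α + 10·β = 85.
Determinant 189·10 − 37² = 521.
α = (416·10 − 37·85)/521 = 1015/521; β = (189·85 − 37·416)/521 = 673/521.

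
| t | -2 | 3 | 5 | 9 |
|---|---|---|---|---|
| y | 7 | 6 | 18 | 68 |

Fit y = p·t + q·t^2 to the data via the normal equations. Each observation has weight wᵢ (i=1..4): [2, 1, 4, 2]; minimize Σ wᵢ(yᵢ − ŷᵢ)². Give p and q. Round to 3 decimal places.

p = -1.334, q = 0.988

MᵀWM·[p, q]ᵀ = MᵀWy reads: 279·p + 1969·q = 1574;  1969·p + 15735·q = 12926.
(Σwᵢ·t·t = 279, Σwᵢ·t·t^2 = 1969, Σwᵢ·t^2·t^2 = 15735, Σwᵢ·t·y = 1574, Σwᵢ·t^2·y = 12926.)
Determinant 279·15735 − 1969² = 513104.
p = (1574·15735 − 1969·12926)/513104 = -171101/128276; q = (279·12926 − 1969·1574)/513104 = 126787/128276.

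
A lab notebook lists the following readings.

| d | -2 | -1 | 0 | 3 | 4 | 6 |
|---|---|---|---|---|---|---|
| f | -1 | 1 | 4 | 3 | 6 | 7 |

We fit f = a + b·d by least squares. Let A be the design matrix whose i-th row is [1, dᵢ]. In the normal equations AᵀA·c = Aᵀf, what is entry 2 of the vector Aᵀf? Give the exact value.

76

Entry 2 ↔ basis d, so (Aᵀf)_{2} = Σᵢ (d)·fᵢ = (-2)·(-1) + (-1)·(1) + (0)·(4) + (3)·(3) + (4)·(6) + (6)·(7) = 76.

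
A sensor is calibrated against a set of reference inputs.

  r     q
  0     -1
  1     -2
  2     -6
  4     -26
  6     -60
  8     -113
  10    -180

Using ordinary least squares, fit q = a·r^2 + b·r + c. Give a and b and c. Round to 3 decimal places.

a = -1.976, b = 1.925, c = -1.567

From the data, Σr^2·r^2 = 15665, Σr^2·r = 1801, Σr^2 = 221, Σr·r = 221, Σr = 31, Σ1 = 7.
For Xᵀq: Σr^2·q = -27834, Σr·q = -3182, Σq = -388.
XᵀX·[a, b, c]ᵀ = Xᵀq becomes [[15665, 1801, 221]; [1801, 221, 31]; [221, 31, 7]]·[a, b, c]ᵀ = [-27834, -3182, -388]ᵀ.
Row-reducing yields a = -25259/12783, b = 24601/12783, c = -6676/4261.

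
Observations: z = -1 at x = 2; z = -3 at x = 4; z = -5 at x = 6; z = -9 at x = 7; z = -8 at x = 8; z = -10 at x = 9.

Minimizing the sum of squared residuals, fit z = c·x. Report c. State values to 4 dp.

c = -1.0440

The normal system AᵀA·[c]ᵀ = Aᵀz is [[250]]·[c]ᵀ = [-261]ᵀ.
c = (-261)/250 = -1.044.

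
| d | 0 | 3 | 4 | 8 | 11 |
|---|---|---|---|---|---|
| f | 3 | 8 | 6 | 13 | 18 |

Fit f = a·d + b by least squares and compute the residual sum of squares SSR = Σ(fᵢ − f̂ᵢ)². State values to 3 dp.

XᵀX·[a, b]ᵀ = Xᵀf reads: 210·a + 26·b = 350;  26·a + 5·b = 48.
(Σd·d = 210, Σd = 26, Σ1 = 5, Σd·f = 350, Σf = 48.)
Determinant 210·5 − 26² = 374.
a = (350·5 − 26·48)/374 = 251/187; b = (210·48 − 26·350)/374 = 490/187.
Residuals: 71/187, 23/17, -372/187, -67/187, 115/187; SSR = 1204/187.

SSR = 6.439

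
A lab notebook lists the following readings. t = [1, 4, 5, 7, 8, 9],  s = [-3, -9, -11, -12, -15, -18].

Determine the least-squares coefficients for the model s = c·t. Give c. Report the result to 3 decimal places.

With design matrix A, AᵀA = [[236]] and Aᵀs = [-460]ᵀ.
Hence c = -460 / 236 ≈ -1.94915.

c = -1.949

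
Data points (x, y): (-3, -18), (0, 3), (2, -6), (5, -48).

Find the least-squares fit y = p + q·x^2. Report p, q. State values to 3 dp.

p = 1.974, q = -2.024

The normal system AᵀA·[p, q]ᵀ = Aᵀy is [[4, 38]; [38, 722]]·[p, q]ᵀ = [-69, -1386]ᵀ.
Eliminating q: 722·(row 1) − 38·(row 2) gives 1444·p = 722·(-69) − 38·(-1386) = 2850, so p = 75/38.
Then q = ((-1386) − 38·(75/38))/722 = -1461/722.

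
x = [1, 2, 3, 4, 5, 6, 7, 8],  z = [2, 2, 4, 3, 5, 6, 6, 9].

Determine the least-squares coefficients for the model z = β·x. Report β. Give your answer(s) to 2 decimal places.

β = 1.00

Forming MᵀM = [[204]] and Mᵀz = [205]ᵀ gives MᵀM·[β]ᵀ = Mᵀz.
Hence β = 205 / 204 ≈ 1.0049.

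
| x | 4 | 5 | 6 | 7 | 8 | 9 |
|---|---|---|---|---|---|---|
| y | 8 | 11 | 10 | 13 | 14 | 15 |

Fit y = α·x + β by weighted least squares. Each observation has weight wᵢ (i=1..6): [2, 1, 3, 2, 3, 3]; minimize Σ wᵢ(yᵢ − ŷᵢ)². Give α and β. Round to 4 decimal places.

Compute the Gram sums: Σwᵢ·x·x = 698, Σwᵢ·x = 96, Σwᵢ·1 = 14.
For MᵀWy: Σwᵢ·x·y = 1222, Σwᵢ·y = 170.
Normal equations: [[698, 96]; [96, 14]]·[α, β]ᵀ = [1222, 170]ᵀ.
Δ = 698·14 − 96² = 556.
α = (1222·14 − 96·170)/556 = 197/139; β = (698·170 − 96·1222)/556 = 337/139.

α = 1.4173, β = 2.4245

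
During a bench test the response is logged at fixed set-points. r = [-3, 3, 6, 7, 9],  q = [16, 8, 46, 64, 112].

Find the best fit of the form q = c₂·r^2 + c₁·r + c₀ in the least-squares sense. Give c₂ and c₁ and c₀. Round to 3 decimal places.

The normal equations are: 10420·c₂ + 1288·c₁ + 184·c₀ = 14080;  1288·c₂ + 184·c₁ + 22·c₀ = 1708;  184·c₂ + 22·c₁ + 5·c₀ = 246.
Inverting the 3×3 Gram matrix, [c₂, c₁, c₀]ᵀ = [14488/9303, -12742/9303, -6462/3101]ᵀ.

c₂ = 1.557, c₁ = -1.370, c₀ = -2.084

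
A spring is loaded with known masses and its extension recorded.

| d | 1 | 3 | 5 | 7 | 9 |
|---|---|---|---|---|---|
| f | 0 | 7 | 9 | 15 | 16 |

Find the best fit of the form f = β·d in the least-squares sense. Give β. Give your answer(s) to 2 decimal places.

With design matrix X, XᵀX = [[165]] and Xᵀf = [315]ᵀ.
β = 315/165 = 1.90909.

β = 1.91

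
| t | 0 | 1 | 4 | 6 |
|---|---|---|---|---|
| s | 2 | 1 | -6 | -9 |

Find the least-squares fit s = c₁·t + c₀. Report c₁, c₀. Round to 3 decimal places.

c₁ = -1.934, c₀ = 2.319

Compute the Gram sums: Σt·t = 53, Σt = 11, Σ1 = 4.
And Σt·s = -77, Σs = -12.
Normal equations: [[53, 11]; [11, 4]]·[c₁, c₀]ᵀ = [-77, -12]ᵀ.
Eliminating c₀: 4·(row 1) − 11·(row 2) gives 91·c₁ = 4·(-77) − 11·(-12) = -176, so c₁ = -176/91.
Then c₀ = ((-12) − 11·(-176/91))/4 = 211/91.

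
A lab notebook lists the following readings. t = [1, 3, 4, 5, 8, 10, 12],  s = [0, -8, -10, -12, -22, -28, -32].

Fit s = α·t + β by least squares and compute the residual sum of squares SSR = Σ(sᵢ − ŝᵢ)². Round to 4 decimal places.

SSR = 4.9398

With design matrix X, XᵀX = [[359, 43]; [43, 7]] and Xᵀs = [-964, -112]ᵀ.
Determinant 359·7 − 43² = 664.
α = ((-964)·7 − 43·(-112))/664 = -483/166; β = (359·(-112) − 43·(-964))/664 = 311/166.
Residuals: 86/83, -95/83, -39/166, 56/83, -99/166, -129/166, 173/166; SSR = 410/83.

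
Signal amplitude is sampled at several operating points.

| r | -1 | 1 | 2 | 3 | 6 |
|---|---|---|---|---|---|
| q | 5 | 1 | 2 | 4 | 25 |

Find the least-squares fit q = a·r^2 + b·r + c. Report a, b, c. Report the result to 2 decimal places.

Compute the Gram sums: Σr^2·r^2 = 1395, Σr^2·r = 251, Σr^2 = 51, Σr·r = 51, Σr = 11, Σ1 = 5.
For Aᵀq: Σr^2·q = 950, Σr·q = 162, Σq = 37.
Normal equations: [[1395, 251, 51]; [251, 51, 11]; [51, 11, 5]]·[a, b, c]ᵀ = [950, 162, 37]ᵀ.
Row-reducing yields a = 2599/2612, b = -5605/2612, c = 2575/1306.

a = 1.00, b = -2.15, c = 1.97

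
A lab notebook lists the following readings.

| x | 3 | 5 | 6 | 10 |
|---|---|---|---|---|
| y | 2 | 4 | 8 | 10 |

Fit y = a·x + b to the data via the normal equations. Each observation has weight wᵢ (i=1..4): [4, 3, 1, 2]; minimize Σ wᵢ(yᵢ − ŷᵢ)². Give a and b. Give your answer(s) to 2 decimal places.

Entries of AᵀWA: Σwᵢ·x·x = 347, Σwᵢ·x = 53, Σwᵢ·1 = 10.
Moment sums: Σwᵢ·x·y = 332, Σwᵢ·y = 48.
Normal equations: [[347, 53]; [53, 10]]·[a, b]ᵀ = [332, 48]ᵀ.
Eliminating b: 10·(row 1) − 53·(row 2) gives 661·a = 10·332 − 53·48 = 776, so a = 776/661.
Then b = (48 − 53·(776/661))/10 = -940/661.

a = 1.17, b = -1.42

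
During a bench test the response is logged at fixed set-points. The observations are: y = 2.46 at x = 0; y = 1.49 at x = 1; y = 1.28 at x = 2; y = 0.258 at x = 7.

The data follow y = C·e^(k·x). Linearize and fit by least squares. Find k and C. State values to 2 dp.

Linearized form: ln y = k·x + ln C. From the 4 transformed points,
Over the data: Σx = 10.0000, Σ(x)² = 54.0000, Σln y = 0.1910, Σx·ln y = -8.5911.
Normal system: [[54.0000, 10.0000]; [10.0000, 4]]·[k, ln C]ᵀ = [-8.5911, 0.1910]ᵀ.
Slope k = (n·Σx·ln y − Σx·Σln y)/(n·Σ(x)² − (Σx)²) = (4·-8.5911 − 10.0000·0.1910)/116.0000 = -0.31271; ln C = (Σln y − k·Σx)/n = 0.82952, so C = exp(0.82952) = 2.29223.

k = -0.31, C = 2.29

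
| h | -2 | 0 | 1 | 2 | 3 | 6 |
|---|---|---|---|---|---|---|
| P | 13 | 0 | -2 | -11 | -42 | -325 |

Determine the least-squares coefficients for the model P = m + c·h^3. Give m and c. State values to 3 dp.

m = 0.067, c = -1.506

With design matrix A, AᵀA = [[6, 244]; [244, 47514]] and AᵀP = [-367, -71528]ᵀ.
Eliminating c: 47514·(row 1) − 244·(row 2) gives 225548·m = 47514·(-367) − 244·(-71528) = 15194, so m = 7597/112774.
Then c = ((-71528) − 244·(7597/112774))/47514 = -84905/56387.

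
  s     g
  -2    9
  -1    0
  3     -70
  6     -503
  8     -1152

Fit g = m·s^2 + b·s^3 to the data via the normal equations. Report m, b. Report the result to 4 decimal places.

Sums needed: Σs^2·s^2 = 5490, Σs^2·s^3 = 40754, Σs^3·s^3 = 309594.
Right-hand side: Σs^2·g = -92430, Σs^3·g = -700434.
So AᵀA·[m, b]ᵀ = Aᵀg: [[5490, 40754]; [40754, 309594]]·[m, b]ᵀ = [-92430, -700434]ᵀ.
det = 5490·309594 − 40754² = 38782544.
m = ((-92430)·309594 − 40754·(-700434))/38782544 = -8785773/4847818; b = (5490·(-700434) − 40754·(-92430))/38782544 = -9811305/4847818.

m = -1.8123, b = -2.0239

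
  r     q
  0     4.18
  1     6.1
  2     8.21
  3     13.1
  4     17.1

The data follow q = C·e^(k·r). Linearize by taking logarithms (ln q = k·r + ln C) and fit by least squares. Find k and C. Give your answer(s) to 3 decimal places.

Taking logs, ln q = k·r + ln C, so regress ln q on r.
Sums: Σr = 10.0000, Σ(r)² = 30.0000, Σln q = 10.7556, Σr·ln q = 25.0931.
Normal system: [[30.0000, 10.0000]; [10.0000, 5]]·[k, ln C]ᵀ = [25.0931, 10.7556]ᵀ.
Solving (det = 50.0000): k = 0.35819, ln C = 1.43476, so C = exp(1.43476) = 4.19863.

k = 0.358, C = 4.199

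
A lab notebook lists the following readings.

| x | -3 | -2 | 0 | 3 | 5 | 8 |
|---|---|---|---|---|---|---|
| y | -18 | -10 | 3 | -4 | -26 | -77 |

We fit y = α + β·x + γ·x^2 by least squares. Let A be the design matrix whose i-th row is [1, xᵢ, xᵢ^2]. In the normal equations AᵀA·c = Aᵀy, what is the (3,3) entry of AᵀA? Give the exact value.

Row 3 ↔ basis x^2, column 3 ↔ basis x^2, so (AᵀA)_{3,3} = Σᵢ (x^2)·(x^2) = (9)·(9) + (4)·(4) + (0)·(0) + (9)·(9) + (25)·(25) + (64)·(64) = 4899.

4899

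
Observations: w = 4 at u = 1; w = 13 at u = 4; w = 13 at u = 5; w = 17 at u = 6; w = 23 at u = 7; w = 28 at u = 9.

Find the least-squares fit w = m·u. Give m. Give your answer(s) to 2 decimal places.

m = 3.06

The normal system XᵀX·[m]ᵀ = Xᵀw is [[208]]·[m]ᵀ = [636]ᵀ.
m = 636/208 = 3.05769.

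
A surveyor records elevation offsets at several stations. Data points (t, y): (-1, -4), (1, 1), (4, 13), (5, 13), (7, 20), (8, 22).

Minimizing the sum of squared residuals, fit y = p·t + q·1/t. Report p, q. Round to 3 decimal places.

The normal system XᵀX·[p, q]ᵀ = Xᵀy is [[156, 6]; [6, 167661/78400]]·[p, q]ᵀ = [438, 576/35]ᵀ.
Eliminating q: (167661/78400)·(row 1) − 6·(row 2) gives (5833179/19600)·p = (167661/78400)·438 − 6·(576/35) = 32847039/39200, so p = 3649671/1296262.
Then q = ((576/35) − 6·(3649671/1296262))/(167661/78400) = -132160/648131.

p = 2.816, q = -0.204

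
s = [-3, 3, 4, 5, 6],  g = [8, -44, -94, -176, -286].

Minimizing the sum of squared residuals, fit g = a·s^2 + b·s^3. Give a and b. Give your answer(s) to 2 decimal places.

Forming MᵀM = [[2339, 11925]; [11925, 67835]] and Mᵀg = [-16524, -91196]ᵀ gives MᵀM·[a, b]ᵀ = Mᵀg.
Eliminating b: 67835·(row 1) − 11925·(row 2) gives 16460440·a = 67835·(-16524) − 11925·(-91196) = -33393240, so a = -834831/411511.
Then b = ((-91196) − 11925·(-834831/411511))/67835 = -2032343/2057555.

a = -2.03, b = -0.99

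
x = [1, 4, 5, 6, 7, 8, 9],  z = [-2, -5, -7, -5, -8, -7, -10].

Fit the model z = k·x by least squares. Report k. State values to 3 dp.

k = -1.063

Sums needed: Σx·x = 272.
And Σx·z = -289.
So AᵀA·[k]ᵀ = Aᵀz: [[272]]·[k]ᵀ = [-289]ᵀ.
Hence k = -289 / 272 ≈ -1.0625.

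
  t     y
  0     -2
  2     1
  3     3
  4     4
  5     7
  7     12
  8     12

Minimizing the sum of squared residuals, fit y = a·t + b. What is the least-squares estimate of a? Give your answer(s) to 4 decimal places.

With design matrix X, XᵀX = [[167, 29]; [29, 7]] and Xᵀy = [242, 37]ᵀ.
Eliminating b: 7·(row 1) − 29·(row 2) gives 328·a = 7·242 − 29·37 = 621, so a = 621/328.
Then b = (37 − 29·(621/328))/7 = -839/328.

a = 1.8933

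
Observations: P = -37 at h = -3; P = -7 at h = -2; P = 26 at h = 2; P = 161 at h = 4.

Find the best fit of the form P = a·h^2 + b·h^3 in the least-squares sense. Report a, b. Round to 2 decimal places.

a = 2.01, b = 2.02

The normal equations are: 369·a + 781·b = 2319;  781·a + 4953·b = 11567.
Determinant 369·4953 − 781² = 1217696.
a = (2319·4953 − 781·11567)/1217696 = 613045/304424; b = (369·11567 − 781·2319)/1217696 = 614271/304424.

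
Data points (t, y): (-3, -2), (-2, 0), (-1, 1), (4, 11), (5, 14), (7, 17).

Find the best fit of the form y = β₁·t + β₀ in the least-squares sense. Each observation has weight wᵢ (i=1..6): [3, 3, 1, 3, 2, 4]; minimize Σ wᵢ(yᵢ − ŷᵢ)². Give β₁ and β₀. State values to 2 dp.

Entries of XᵀWX: Σwᵢ·t·t = 334, Σwᵢ·t = 34, Σwᵢ·1 = 16.
Right-hand side: Σwᵢ·t·y = 765, Σwᵢ·y = 124.
XᵀWX·[β₁, β₀]ᵀ = XᵀWy becomes [[334, 34]; [34, 16]]·[β₁, β₀]ᵀ = [765, 124]ᵀ.
det = 334·16 − 34² = 4188.
β₁ = (765·16 − 34·124)/4188 = 2006/1047; β₀ = (334·124 − 34·765)/4188 = 7703/2094.

β₁ = 1.92, β₀ = 3.68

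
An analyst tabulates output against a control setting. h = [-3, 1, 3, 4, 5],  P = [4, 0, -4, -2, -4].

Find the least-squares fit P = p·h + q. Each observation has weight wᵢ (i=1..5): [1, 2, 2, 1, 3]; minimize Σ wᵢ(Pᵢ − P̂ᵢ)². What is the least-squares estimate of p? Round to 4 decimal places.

From the data, Σwᵢ·h·h = 120, Σwᵢ·h = 24, Σwᵢ·1 = 9.
Moment sums: Σwᵢ·h·P = -104, Σwᵢ·P = -18.
Eliminating q: 9·(row 1) − 24·(row 2) gives 504·p = 9·(-104) − 24·(-18) = -504, so p = -1.
Then q = ((-18) − 24·(-1))/9 = 2/3.

p = -1.0000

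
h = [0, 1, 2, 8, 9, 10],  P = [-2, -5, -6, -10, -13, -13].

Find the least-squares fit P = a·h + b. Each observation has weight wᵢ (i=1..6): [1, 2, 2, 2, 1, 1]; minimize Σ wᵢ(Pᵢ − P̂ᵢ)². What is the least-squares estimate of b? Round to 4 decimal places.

b = -3.5706

The normal equations are: 319·a + 41·b = -441;  41·a + 9·b = -70.
det = 319·9 − 41² = 1190.
a = ((-441)·9 − 41·(-70))/1190 = -157/170; b = (319·(-70) − 41·(-441))/1190 = -607/170.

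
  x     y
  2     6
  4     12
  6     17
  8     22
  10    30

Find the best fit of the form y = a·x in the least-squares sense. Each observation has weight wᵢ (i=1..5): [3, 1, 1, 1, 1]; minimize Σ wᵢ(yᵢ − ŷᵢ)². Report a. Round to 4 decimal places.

Forming MᵀWM = [[228]] and MᵀWy = [662]ᵀ gives MᵀWM·[a]ᵀ = MᵀWy.
a = 662/228 = 2.90351.

a = 2.9035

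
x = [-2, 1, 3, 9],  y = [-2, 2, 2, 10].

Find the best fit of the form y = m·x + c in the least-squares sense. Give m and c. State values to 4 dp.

Entries of MᵀM: Σx·x = 95, Σx = 11, Σ1 = 4.
For Mᵀy: Σx·y = 102, Σy = 12.
Normal equations: [[95, 11]; [11, 4]]·[m, c]ᵀ = [102, 12]ᵀ.
Δ = 95·4 − 11² = 259.
m = (102·4 − 11·12)/259 = 276/259; c = (95·12 − 11·102)/259 = 18/259.

m = 1.0656, c = 0.0695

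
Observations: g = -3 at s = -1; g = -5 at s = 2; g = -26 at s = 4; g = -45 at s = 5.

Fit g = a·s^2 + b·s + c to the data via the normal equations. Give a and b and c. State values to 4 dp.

a = -2.1439, b = 1.6742, c = 0.7197

Sums needed: Σs^2·s^2 = 898, Σs^2·s = 196, Σs^2 = 46, Σs·s = 46, Σs = 10, Σ1 = 4.
And Σs^2·g = -1564, Σs·g = -336, Σg = -79.
Row-reducing yields a = -283/132, b = 221/132, c = 95/132.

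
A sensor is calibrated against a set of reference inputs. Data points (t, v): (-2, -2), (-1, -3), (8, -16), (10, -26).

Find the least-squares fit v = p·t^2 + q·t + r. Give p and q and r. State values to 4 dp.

p = -0.2607, q = 0.1942, r = -1.4620

With design matrix M, MᵀM = [[14113, 1503, 169]; [1503, 169, 15]; [169, 15, 4]] and Mᵀv = [-3635, -381, -47]ᵀ.
Solving the 3×3 system (Gaussian elimination) gives p = -443/1699, q = 330/1699, r = -2484/1699.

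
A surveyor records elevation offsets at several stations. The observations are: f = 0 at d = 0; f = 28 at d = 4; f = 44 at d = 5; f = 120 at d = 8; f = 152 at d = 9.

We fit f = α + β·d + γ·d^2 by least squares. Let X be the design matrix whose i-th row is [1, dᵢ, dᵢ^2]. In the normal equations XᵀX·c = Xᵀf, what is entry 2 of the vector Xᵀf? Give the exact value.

Entry 2 ↔ basis d, so (Xᵀf)_{2} = Σᵢ (d)·fᵢ = (0)·(0) + (4)·(28) + (5)·(44) + (8)·(120) + (9)·(152) = 2660.

2660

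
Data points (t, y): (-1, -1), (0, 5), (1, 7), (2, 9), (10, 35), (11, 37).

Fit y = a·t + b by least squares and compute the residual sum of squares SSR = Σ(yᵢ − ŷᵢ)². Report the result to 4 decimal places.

Normal-equation sums: Σt·t = 227, Σt = 23, Σ1 = 6.
For Aᵀy: Σt·y = 783, Σy = 92.
So AᵀA·[a, b]ᵀ = Aᵀy: [[227, 23]; [23, 6]]·[a, b]ᵀ = [783, 92]ᵀ.
det = 227·6 − 23² = 833.
a = (783·6 − 23·92)/833 = 2582/833; b = (227·92 − 23·783)/833 = 2875/833.
Residuals: -1126/833, 1290/833, 22/49, -542/833, 460/833, -456/833; SSR = 4544/833.

SSR = 5.4550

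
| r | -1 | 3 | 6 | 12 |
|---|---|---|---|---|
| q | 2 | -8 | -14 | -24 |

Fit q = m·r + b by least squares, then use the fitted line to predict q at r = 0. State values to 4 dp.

q̂ = -1.1111

Compute the Gram sums: Σr·r = 190, Σr = 20, Σ1 = 4.
For Xᵀq: Σr·q = -398, Σq = -44.
XᵀX·[m, b]ᵀ = Xᵀq becomes [[190, 20]; [20, 4]]·[m, b]ᵀ = [-398, -44]ᵀ.
Eliminating b: 4·(row 1) − 20·(row 2) gives 360·m = 4·(-398) − 20·(-44) = -712, so m = -89/45.
Then b = ((-44) − 20·(-89/45))/4 = -10/9.
At r = 0: q̂ = (-89/45)·(0) + (-10/9)·(1) = -10/9.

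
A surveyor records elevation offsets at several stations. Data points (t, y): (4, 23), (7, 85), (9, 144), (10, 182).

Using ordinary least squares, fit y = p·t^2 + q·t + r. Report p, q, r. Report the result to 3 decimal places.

p = 1.985, q = -1.409, r = -3.000

With design matrix X, XᵀX = [[19218, 2136, 246]; [2136, 246, 30]; [246, 30, 4]] and Xᵀy = [34397, 3803, 434]ᵀ.
Inverting the 3×3 Gram matrix, [p, q, r]ᵀ = [131/66, -31/22, -3]ᵀ.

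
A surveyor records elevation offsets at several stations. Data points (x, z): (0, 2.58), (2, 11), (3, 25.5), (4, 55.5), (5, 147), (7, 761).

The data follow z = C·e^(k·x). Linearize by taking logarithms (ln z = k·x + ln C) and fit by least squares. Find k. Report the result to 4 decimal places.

Linearized form: ln z = k·x + ln C. From the 6 transformed points,
Sums: Σx = 21.0000, Σ(x)² = 103.0000, Σln z = 22.2258, Σx·ln z = 101.9720.
Normal system: [[103.0000, 21.0000]; [21.0000, 6]]·[k, ln C]ᵀ = [101.9720, 22.2258]ᵀ.
Δ = 103.0000·6 − (21.0000)² = 177.0000; k = (101.9720·6 − 21.0000·22.2258)/177.0000 = 0.81972, ln C = (103.0000·22.2258 − 21.0000·101.9720)/177.0000 = 0.83530.

k = 0.8197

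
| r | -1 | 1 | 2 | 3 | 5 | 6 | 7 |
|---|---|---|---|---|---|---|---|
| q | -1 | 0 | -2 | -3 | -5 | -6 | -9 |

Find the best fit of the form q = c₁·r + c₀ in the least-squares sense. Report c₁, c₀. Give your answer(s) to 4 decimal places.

XᵀX·[c₁, c₀]ᵀ = Xᵀq reads: 125·c₁ + 23·c₀ = -136;  23·c₁ + 7·c₀ = -26.
(Σr·r = 125, Σr = 23, Σ1 = 7, Σr·q = -136, Σq = -26.)
Δ = 125·7 − 23² = 346.
c₁ = ((-136)·7 − 23·(-26))/346 = -177/173; c₀ = (125·(-26) − 23·(-136))/346 = -61/173.

c₁ = -1.0231, c₀ = -0.3526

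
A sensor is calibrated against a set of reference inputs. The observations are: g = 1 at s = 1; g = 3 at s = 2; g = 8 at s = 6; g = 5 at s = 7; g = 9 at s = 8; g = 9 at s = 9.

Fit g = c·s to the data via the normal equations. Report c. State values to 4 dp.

c = 1.0340

From the data, Σs·s = 235.
And Σs·g = 243.
Hence c = 243 / 235 ≈ 1.03404.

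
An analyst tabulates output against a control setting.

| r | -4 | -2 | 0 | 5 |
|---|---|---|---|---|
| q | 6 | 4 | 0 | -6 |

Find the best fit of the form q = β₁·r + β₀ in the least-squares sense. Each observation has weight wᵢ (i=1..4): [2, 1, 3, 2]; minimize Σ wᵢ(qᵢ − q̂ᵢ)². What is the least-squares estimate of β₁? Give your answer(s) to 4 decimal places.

Compute the Gram sums: Σwᵢ·r·r = 86, Σwᵢ·r = 0, Σwᵢ·1 = 8.
For AᵀWq: Σwᵢ·r·q = -116, Σwᵢ·q = 4.
Normal equations: [[86, 0]; [0, 8]]·[β₁, β₀]ᵀ = [-116, 4]ᵀ.
Eliminating β₀: 8·(row 1) − 0·(row 2) gives 688·β₁ = 8·(-116) − 0·4 = -928, so β₁ = -58/43.
Then β₀ = (4 − 0·(-58/43))/8 = 1/2.

β₁ = -1.3488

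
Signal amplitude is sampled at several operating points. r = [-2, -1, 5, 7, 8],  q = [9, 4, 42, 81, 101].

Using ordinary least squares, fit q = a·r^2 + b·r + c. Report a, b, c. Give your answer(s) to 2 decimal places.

Forming XᵀX = [[7139, 971, 143]; [971, 143, 17]; [143, 17, 5]] and Xᵀq = [11523, 1563, 237]ᵀ gives XᵀX·[a, b, c]ᵀ = Xᵀq.
Solving the 3×3 system (Gaussian elimination) gives a = 5162/3439, b = 1191/3439, c = 11326/3439.

a = 1.50, b = 0.35, c = 3.29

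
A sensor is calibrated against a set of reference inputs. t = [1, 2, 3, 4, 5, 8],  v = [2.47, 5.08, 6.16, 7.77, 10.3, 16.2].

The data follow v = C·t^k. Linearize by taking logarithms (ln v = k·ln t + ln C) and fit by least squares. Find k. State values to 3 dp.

With ln vᵢ as the transformed response and ln tᵢ as the regressor:
Σln t = 6.8669, Σ(ln t)² = 10.5236, Σln v = 11.5150, Σln t·ln v = 15.5109.
Normal system: [[10.5236, 6.8669]; [6.8669, 6]]·[k, ln C]ᵀ = [15.5109, 11.5150]ᵀ.
Solving (det = 15.9867): k = 0.87527, ln C = 0.91744.

k = 0.875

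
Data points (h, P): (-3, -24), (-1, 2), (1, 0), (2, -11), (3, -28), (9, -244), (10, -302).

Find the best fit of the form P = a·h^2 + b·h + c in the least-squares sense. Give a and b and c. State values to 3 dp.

a = -2.985, b = -0.577, c = 2.432

From the data, Σh^2·h^2 = 16741, Σh^2·h = 1737, Σh^2 = 205, Σh·h = 205, Σh = 21, Σ1 = 7.
And Σh^2·P = -50474, Σh·P = -5252, ΣP = -607.
Normal equations: [[16741, 1737, 205]; [1737, 205, 21]; [205, 21, 7]]·[a, b, c]ᵀ = [-50474, -5252, -607]ᵀ.
Solving the 3×3 system (Gaussian elimination) gives a = -694289/232602, b = -22377/38767, c = 565619/232602.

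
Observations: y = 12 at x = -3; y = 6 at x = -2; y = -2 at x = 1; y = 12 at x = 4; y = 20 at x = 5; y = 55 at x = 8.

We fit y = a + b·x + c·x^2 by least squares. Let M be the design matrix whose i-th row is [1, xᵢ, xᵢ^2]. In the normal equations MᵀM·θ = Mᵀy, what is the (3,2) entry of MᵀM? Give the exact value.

Row 3 ↔ basis x^2, column 2 ↔ basis x, so (MᵀM)_{3,2} = Σᵢ (x^2)·(x) = (9)·(-3) + (4)·(-2) + (1)·(1) + (16)·(4) + (25)·(5) + (64)·(8) = 667.

667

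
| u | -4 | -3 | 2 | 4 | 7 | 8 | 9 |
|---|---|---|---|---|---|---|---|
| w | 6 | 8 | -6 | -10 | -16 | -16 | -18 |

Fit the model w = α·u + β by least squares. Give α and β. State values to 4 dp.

α = -2.0262, β = -0.7710

AᵀA·[α, β]ᵀ = Aᵀw reads: 239·α + 23·β = -502;  23·α + 7·β = -52.
Eliminating β: 7·(row 1) − 23·(row 2) gives 1144·α = 7·(-502) − 23·(-52) = -2318, so α = -1159/572.
Then β = ((-52) − 23·(-1159/572))/7 = -441/572.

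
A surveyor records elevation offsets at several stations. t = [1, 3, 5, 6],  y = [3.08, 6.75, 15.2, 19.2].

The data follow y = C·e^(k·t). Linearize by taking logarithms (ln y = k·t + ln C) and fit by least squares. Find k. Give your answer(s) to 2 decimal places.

k = 0.37

Linearized form: ln y = k·t + ln C. From the 4 transformed points,
XᵀX = [[71.0000, 15.0000]; [15.0000, 4]], rhs = [38.1895, 8.7107]ᵀ  (here Σt = 15.0000, Σ(t)² = 71.0000, Σln y = 8.7107, Σt·ln y = 38.1895).
Slope k = (n·Σt·ln y − Σt·Σln y)/(n·Σ(t)² − (Σt)²) = (4·38.1895 − 15.0000·8.7107)/59.0000 = 0.37454; ln C = (Σln y − k·Σt)/n = 0.77315.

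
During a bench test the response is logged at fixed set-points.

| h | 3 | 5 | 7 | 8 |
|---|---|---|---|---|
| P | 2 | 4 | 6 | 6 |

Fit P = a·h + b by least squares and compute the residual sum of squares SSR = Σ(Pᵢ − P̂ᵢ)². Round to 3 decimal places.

Compute the Gram sums: Σh·h = 147, Σh = 23, Σ1 = 4.
Moment sums: Σh·P = 116, ΣP = 18.
Normal equations: [[147, 23]; [23, 4]]·[a, b]ᵀ = [116, 18]ᵀ.
det = 147·4 − 23² = 59.
a = (116·4 − 23·18)/59 = 50/59; b = (147·18 − 23·116)/59 = -22/59.
Residuals: -10/59, 8/59, 26/59, -24/59; SSR = 24/59.

SSR = 0.407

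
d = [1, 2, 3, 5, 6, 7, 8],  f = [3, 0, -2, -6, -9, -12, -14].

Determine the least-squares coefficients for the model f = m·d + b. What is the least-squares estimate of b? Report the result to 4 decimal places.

Compute the Gram sums: Σd·d = 188, Σd = 32, Σ1 = 7.
And Σd·f = -283, Σf = -40.
Normal equations: [[188, 32]; [32, 7]]·[m, b]ᵀ = [-283, -40]ᵀ.
det = 188·7 − 32² = 292.
m = ((-283)·7 − 32·(-40))/292 = -701/292; b = (188·(-40) − 32·(-283))/292 = 384/73.

b = 5.2603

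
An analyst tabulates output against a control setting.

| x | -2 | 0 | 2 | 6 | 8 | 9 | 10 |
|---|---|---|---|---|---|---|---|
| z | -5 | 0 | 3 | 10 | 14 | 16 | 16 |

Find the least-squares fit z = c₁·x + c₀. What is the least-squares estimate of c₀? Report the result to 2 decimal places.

MᵀM·[c₁, c₀]ᵀ = Mᵀz reads: 289·c₁ + 33·c₀ = 492;  33·c₁ + 7·c₀ = 54.
Eliminating c₀: 7·(row 1) − 33·(row 2) gives 934·c₁ = 7·492 − 33·54 = 1662, so c₁ = 831/467.
Then c₀ = (54 − 33·(831/467))/7 = -315/467.

c₀ = -0.67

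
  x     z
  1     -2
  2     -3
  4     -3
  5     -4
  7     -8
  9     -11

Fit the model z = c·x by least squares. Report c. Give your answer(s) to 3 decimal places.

With design matrix A, AᵀA = [[176]] and Aᵀz = [-195]ᵀ.
c = (-195)/176 = -1.10795.

c = -1.108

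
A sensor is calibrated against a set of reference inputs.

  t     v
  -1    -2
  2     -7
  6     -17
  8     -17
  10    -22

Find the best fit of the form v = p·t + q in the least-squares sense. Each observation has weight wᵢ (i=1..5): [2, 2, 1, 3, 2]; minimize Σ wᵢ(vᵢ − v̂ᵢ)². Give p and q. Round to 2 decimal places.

p = -1.78, q = -3.75

From the data, Σwᵢ·t·t = 438, Σwᵢ·t = 52, Σwᵢ·1 = 10.
For MᵀWv: Σwᵢ·t·v = -974, Σwᵢ·v = -130.
Determinant 438·10 − 52² = 1676.
p = ((-974)·10 − 52·(-130))/1676 = -745/419; q = (438·(-130) − 52·(-974))/1676 = -1573/419.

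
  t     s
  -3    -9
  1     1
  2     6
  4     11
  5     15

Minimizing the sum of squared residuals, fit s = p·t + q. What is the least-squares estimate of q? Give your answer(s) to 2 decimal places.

q = -0.57

AᵀA·[p, q]ᵀ = Aᵀs reads: 55·p + 9·q = 159;  9·p + 5·q = 24.
Δ = 55·5 − 9² = 194.
p = (159·5 − 9·24)/194 = 579/194; q = (55·24 − 9·159)/194 = -111/194.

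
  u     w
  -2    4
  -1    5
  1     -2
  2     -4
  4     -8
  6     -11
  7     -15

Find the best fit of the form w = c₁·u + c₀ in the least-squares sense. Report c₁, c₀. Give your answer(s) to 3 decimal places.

Forming XᵀX = [[111, 17]; [17, 7]] and Xᵀw = [-226, -31]ᵀ gives XᵀX·[c₁, c₀]ᵀ = Xᵀw.
det = 111·7 − 17² = 488.
c₁ = ((-226)·7 − 17·(-31))/488 = -1055/488; c₀ = (111·(-31) − 17·(-226))/488 = 401/488.

c₁ = -2.162, c₀ = 0.822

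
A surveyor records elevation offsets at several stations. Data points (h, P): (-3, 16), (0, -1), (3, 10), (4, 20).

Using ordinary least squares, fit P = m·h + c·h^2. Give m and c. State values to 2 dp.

m = -0.94, c = 1.47

Normal-equation sums: Σh·h = 34, Σh·h^2 = 64, Σh^2·h^2 = 418.
And Σh·P = 62, Σh^2·P = 554.
AᵀA·[m, c]ᵀ = AᵀP becomes [[34, 64]; [64, 418]]·[m, c]ᵀ = [62, 554]ᵀ.
Eliminating c: 418·(row 1) − 64·(row 2) gives 10116·m = 418·62 − 64·554 = -9540, so m = -265/281.
Then c = (554 − 64·(-265/281))/418 = 413/281.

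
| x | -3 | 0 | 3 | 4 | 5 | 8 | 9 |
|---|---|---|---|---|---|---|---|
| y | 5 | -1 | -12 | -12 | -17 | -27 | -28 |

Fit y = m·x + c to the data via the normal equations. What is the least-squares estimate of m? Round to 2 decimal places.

m = -2.89

Entries of MᵀM: Σx·x = 204, Σx = 26, Σ1 = 7.
Right-hand side: Σx·y = -652, Σy = -92.
Normal equations: [[204, 26]; [26, 7]]·[m, c]ᵀ = [-652, -92]ᵀ.
Δ = 204·7 − 26² = 752.
m = ((-652)·7 − 26·(-92))/752 = -543/188; c = (204·(-92) − 26·(-652))/752 = -227/94.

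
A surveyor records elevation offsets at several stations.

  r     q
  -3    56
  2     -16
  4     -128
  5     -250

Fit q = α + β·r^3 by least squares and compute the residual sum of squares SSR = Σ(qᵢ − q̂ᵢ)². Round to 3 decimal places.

From the data, Σ1 = 4, Σr^3 = 170, Σr^3·r^3 = 20514.
Right-hand side: Σq = -338, Σr^3·q = -41082.
Eliminating β: 20514·(row 1) − 170·(row 2) gives 53156·α = 20514·(-338) − 170·(-41082) = 50208, so α = 12552/13289.
Then β = ((-41082) − 170·(12552/13289))/20514 = -26717/13289.
Residuals: 10273/13289, -11440/13289, -3656/13289, 4823/13289; SSR = 20546/13289.

SSR = 1.546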